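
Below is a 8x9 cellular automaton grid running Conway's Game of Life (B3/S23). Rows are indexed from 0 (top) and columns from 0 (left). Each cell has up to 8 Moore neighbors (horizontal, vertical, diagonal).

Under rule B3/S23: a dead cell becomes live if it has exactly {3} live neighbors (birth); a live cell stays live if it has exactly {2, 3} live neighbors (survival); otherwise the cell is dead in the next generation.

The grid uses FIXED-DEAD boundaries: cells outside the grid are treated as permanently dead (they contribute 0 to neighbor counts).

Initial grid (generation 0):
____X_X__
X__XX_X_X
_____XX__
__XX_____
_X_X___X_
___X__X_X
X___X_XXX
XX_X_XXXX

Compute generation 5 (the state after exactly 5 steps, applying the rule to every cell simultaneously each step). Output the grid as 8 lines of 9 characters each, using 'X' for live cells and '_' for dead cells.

Answer: ___XX____
_X__X____
_X_X_____
_XXX_____
_______X_
______X_X
_____XX__
______XX_

Derivation:
Simulating step by step:
Generation 0 (given above): 29 live cells
Generation 1: 33 live cells
___XX__X_
___XX_X__
__X__XXX_
__XXX_X__
___XX__X_
__XXXXX_X
XXXXX____
XX__XX__X
Generation 2: 16 live cells
___XXX___
__X______
__X____X_
__X______
_______X_
______XX_
X_____XX_
X___XX___
Generation 3: 13 live cells
___XX____
__X_X____
_XXX_____
_________
______XX_
________X
_______X_
_____XX__
Generation 4: 14 live cells
___XX____
_X__X____
_XXX_____
__X______
_______X_
______X_X
______XX_
______X__
Generation 5: 16 live cells
(generation 5 grid is the final answer)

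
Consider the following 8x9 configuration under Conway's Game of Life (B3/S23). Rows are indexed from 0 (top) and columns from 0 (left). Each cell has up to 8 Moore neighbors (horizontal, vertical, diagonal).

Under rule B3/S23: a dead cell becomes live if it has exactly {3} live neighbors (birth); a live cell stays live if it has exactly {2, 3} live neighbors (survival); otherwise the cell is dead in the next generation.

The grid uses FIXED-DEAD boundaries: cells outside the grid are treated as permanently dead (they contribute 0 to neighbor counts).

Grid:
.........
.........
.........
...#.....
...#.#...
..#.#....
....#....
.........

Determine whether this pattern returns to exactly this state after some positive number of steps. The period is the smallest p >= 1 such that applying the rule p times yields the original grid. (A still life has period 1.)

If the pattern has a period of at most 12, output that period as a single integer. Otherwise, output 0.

Answer: 2

Derivation:
Simulating and comparing each generation to the original:
Gen 0 (original, given above): 6 live cells
Gen 1: 6 live cells, differs from original
Gen 2: 6 live cells, MATCHES original -> period = 2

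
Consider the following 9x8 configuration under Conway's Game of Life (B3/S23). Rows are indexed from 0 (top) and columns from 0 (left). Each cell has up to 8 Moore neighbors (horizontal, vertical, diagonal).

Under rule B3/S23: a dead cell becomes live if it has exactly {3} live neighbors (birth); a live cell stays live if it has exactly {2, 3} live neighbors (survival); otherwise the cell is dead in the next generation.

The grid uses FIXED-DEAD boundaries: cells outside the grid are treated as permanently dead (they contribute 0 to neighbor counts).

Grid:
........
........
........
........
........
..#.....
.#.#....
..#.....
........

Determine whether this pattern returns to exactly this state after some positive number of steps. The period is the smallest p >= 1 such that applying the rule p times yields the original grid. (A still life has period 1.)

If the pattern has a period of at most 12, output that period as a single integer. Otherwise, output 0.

Simulating and comparing each generation to the original:
Gen 0 (original, given above): 4 live cells
Gen 1: 4 live cells, MATCHES original -> period = 1

Answer: 1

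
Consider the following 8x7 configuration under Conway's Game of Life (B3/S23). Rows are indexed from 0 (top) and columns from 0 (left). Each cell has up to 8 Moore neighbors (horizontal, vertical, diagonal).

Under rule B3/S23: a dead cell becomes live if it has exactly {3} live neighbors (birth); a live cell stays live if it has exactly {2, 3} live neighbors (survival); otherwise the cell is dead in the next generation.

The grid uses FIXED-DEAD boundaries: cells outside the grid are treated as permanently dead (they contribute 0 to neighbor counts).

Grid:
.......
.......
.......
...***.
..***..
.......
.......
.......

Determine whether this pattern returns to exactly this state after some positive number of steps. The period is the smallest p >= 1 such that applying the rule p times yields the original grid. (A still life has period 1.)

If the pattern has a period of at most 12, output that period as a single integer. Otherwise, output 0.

Answer: 2

Derivation:
Simulating and comparing each generation to the original:
Gen 0 (original, given above): 6 live cells
Gen 1: 6 live cells, differs from original
Gen 2: 6 live cells, MATCHES original -> period = 2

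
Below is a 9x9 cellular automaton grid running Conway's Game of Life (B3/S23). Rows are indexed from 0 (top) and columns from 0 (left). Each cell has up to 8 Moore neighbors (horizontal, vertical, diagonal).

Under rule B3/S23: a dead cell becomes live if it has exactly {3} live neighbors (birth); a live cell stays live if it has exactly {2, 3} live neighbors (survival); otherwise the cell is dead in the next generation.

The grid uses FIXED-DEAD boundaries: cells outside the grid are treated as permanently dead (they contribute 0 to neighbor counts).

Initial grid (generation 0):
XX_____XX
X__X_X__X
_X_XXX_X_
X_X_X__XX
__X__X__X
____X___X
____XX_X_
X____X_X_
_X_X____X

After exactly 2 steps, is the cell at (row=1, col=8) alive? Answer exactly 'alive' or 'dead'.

Answer: alive

Derivation:
Simulating step by step:
Generation 0 (given above): 32 live cells
Generation 1: 31 live cells
XX_____XX
X__X_X__X
XX___X_X_
__X____XX
_X__XX__X
___XX_XXX
____XX_XX
_____X_XX
_________
Generation 2: 27 live cells
XX_____XX
__X_X___X
XXX_X__X_
X_X_XX_XX
__X_XX___
___X_____
___X_____
____XX_XX
_________

Cell (1,8) at generation 2: 1 -> alive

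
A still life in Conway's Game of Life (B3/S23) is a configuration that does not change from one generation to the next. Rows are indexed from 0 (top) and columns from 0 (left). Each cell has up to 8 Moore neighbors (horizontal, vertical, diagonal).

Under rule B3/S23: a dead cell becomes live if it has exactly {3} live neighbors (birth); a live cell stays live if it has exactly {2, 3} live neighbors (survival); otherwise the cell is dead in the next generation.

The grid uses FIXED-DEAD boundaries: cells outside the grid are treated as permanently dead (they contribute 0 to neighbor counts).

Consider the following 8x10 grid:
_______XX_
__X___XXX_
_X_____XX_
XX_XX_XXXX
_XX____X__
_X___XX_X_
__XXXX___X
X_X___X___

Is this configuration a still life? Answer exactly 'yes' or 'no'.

Answer: no

Derivation:
Compute generation 1 and compare to generation 0 (given above):
Generation 1:
______X_X_
______X__X
XX_X_X____
X__X__X__X
___XX____X
_X___XXXX_
__XXX__X__
_XX_XX____
Cell (0,6) differs: gen0=0 vs gen1=1 -> NOT a still life.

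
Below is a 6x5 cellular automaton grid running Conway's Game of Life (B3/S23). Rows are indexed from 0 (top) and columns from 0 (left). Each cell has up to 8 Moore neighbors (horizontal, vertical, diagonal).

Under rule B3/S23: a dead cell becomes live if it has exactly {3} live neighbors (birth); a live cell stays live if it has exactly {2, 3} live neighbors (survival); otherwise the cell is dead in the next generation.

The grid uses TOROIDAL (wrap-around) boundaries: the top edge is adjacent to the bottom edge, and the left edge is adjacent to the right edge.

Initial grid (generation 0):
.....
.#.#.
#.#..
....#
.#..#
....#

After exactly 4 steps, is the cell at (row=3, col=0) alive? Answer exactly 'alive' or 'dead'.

Simulating step by step:
Generation 0 (given above): 8 live cells
Generation 1: 13 live cells
.....
.##..
#####
.#.##
...##
#....
Generation 2: 6 live cells
.#...
....#
.....
.#...
..##.
....#
Generation 3: 6 live cells
#....
.....
.....
..#..
..##.
..##.
Generation 4: 7 live cells
.....
.....
.....
..##.
.#...
.####

Cell (3,0) at generation 4: 0 -> dead

Answer: dead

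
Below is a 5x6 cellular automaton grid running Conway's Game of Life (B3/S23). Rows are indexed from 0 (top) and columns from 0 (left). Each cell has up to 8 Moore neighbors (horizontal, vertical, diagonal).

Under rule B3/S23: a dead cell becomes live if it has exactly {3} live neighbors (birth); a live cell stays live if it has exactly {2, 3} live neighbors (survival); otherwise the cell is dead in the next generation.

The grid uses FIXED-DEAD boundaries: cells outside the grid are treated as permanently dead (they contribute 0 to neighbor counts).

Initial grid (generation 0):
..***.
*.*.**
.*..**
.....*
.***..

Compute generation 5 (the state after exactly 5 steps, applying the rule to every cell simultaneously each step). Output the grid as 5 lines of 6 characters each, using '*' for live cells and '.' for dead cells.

Answer: ..*.*.
..*..*
.....*
..*..*
..*.*.

Derivation:
Simulating step by step:
Generation 0 (given above): 14 live cells
Generation 1: 11 live cells
.**.**
..*...
.*.*..
.*.*.*
..*...
Generation 2: 11 live cells
.***..
....*.
.*.**.
.*.**.
..*...
Generation 3: 9 live cells
..**..
.*..*.
.....*
.*..*.
..**..
Generation 4: 12 live cells
..**..
..***.
....**
..***.
..**..
Generation 5: 9 live cells
(generation 5 grid is the final answer)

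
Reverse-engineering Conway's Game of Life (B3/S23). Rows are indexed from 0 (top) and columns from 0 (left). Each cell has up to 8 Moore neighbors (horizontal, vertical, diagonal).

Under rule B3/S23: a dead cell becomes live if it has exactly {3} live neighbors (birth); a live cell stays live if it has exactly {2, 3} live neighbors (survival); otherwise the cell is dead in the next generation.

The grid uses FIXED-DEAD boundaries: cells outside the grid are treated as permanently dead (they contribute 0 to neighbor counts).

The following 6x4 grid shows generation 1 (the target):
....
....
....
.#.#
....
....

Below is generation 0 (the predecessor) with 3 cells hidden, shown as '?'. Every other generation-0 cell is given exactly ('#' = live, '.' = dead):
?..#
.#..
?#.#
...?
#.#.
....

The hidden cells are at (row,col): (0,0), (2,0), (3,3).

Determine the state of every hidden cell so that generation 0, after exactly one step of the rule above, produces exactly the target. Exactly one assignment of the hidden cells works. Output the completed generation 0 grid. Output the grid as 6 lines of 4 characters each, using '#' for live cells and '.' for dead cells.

Answer: ...#
.#..
.#.#
...#
#.#.
....

Derivation:
Hidden generation-0 cells (in order): (0,0), (2,0), (3,3).
A hidden cell only influences target cells in its own 3x3 neighborhood. Try each of the 2^3 = 8 assignments, step the completed generation 0 forward once under B3/S23, and compare with the target:
  (0,0)=. (2,0)=. (3,3)=. -> step gives (2,2)='#' but target has '.' -> reject
  (0,0)=. (2,0)=. (3,3)=# -> step reproduces the target at every cell -> ACCEPT
  (0,0)=. (2,0)=# (3,3)=. -> step gives (1,0)='#' but target has '.' -> reject
  (0,0)=. (2,0)=# (3,3)=# -> step gives (1,0)='#' but target has '.' -> reject
  (0,0)=# (2,0)=. (3,3)=. -> step gives (1,0)='#' but target has '.' -> reject
  (0,0)=# (2,0)=. (3,3)=# -> step gives (1,0)='#' but target has '.' -> reject
  (0,0)=# (2,0)=# (3,3)=. -> step gives (1,1)='#' but target has '.' -> reject
  (0,0)=# (2,0)=# (3,3)=# -> step gives (1,1)='#' but target has '.' -> reject
Unique solution: (0,0)=dead, (2,0)=dead, (3,3)=live.
Check: live-neighbor counts of every cell in the completed generation 0:
1120
2142
2141
2342
0212
1211
Applying B3/S23 to generation 0 with these counts gives:
....
....
....
.#.#
....
....
which matches the target exactly.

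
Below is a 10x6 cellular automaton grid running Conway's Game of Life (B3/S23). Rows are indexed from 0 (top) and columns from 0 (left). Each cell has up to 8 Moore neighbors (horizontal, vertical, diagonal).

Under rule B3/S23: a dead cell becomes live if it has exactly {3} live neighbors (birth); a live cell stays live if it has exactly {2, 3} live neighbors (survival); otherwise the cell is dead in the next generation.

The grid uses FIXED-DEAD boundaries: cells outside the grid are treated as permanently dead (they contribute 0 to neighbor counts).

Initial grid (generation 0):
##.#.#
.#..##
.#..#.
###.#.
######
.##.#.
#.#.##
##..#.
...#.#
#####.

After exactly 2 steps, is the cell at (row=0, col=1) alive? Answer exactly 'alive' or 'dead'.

Simulating step by step:
Generation 0 (given above): 36 live cells
Generation 1: 21 live cells
###..#
.#.#.#
....#.
......
.....#
......
#.#.##
###...
.....#
.####.
Generation 2: 24 live cells
###.#.
##.#.#
....#.
......
......
....##
#.##..
#.####
#...#.
..###.

Cell (0,1) at generation 2: 1 -> alive

Answer: alive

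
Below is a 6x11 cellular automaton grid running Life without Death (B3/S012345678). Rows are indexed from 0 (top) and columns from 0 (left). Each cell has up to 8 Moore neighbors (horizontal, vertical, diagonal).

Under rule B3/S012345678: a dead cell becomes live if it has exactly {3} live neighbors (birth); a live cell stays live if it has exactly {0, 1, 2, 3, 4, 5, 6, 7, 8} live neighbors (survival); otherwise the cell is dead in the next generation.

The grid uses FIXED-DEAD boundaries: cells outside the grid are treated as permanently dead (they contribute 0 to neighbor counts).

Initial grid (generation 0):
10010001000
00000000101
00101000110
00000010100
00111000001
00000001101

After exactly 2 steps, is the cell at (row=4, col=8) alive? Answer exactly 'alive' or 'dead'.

Answer: alive

Derivation:
Simulating step by step:
Generation 0 (given above): 18 live cells
Generation 1: 27 live cells
10010001000
00010001101
00101000110
00101111100
00111000101
00010001111
Generation 2: 33 live cells
10010001100
00111001101
00101000110
01101111100
00111000101
00111001111

Cell (4,8) at generation 2: 1 -> alive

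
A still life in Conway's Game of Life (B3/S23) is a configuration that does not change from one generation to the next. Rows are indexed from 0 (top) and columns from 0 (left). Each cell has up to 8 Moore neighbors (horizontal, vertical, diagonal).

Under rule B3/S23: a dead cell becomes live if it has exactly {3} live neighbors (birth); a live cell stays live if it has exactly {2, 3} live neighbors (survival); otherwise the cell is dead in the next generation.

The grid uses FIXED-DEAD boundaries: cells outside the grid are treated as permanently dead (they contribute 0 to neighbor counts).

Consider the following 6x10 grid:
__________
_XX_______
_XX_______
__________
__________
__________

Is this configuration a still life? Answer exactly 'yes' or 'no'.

Answer: yes

Derivation:
Compute generation 1 and compare to generation 0 (given above):
Generation 1:
__________
_XX_______
_XX_______
__________
__________
__________
The grids are IDENTICAL -> still life.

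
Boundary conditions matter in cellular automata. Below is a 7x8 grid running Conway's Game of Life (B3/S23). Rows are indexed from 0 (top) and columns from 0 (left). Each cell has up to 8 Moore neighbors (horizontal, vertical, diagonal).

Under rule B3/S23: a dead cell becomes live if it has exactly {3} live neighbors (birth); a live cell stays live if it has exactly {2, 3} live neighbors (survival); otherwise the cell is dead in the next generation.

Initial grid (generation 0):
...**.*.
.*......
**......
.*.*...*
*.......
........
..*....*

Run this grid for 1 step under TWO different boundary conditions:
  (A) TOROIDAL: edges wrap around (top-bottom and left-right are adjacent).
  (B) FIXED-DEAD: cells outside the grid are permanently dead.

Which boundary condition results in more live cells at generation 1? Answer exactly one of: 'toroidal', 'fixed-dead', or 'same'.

Answer: toroidal

Derivation:
Under TOROIDAL boundary, generation 1:
..**....
***.....
.*......
.**....*
*.......
........
...*....
Population = 11

Under FIXED-DEAD boundary, generation 1:
........
***.....
**......
.**.....
........
........
........
Population = 7

Comparison: toroidal=11, fixed-dead=7 -> toroidal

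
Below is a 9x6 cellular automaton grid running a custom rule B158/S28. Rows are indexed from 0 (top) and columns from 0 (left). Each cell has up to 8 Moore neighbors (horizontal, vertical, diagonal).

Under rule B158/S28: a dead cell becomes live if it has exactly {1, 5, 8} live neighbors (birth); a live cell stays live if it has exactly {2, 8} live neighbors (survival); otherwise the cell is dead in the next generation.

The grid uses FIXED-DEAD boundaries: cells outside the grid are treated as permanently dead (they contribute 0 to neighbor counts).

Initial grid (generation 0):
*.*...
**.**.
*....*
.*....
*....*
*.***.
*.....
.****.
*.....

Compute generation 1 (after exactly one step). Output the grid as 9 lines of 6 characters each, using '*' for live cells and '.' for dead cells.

Answer: *.*..*
...**.
......
.**...
*.....
*..**.
***...
..**.*
.....*

Derivation:
Simulating step by step:
Generation 0 (given above): 21 live cells
Generation 1: 18 live cells
(generation 1 grid is the final answer)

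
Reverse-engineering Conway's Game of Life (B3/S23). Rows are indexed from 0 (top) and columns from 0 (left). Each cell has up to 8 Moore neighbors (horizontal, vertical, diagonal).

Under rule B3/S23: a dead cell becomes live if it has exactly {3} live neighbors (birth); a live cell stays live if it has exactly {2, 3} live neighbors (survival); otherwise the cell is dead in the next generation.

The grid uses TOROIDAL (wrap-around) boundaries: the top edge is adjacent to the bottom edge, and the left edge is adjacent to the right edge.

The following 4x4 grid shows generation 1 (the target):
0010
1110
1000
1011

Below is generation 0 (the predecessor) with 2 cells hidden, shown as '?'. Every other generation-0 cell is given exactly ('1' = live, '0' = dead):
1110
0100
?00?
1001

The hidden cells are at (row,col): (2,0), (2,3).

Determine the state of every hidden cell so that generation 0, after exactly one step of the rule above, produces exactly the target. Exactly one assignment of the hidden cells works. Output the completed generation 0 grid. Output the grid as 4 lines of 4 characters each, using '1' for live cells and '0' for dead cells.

Hidden generation-0 cells (in order): (2,0), (2,3).
A hidden cell only influences target cells in its own 3x3 neighborhood. Try each of the 2^2 = 4 assignments, step the completed generation 0 forward once under B3/S23, and compare with the target:
  (2,0)=0 (2,3)=0 -> step reproduces the target at every cell -> ACCEPT
  (2,0)=0 (2,3)=1 -> step gives (1,0)='0' but target has '1' -> reject
  (2,0)=1 (2,3)=0 -> step gives (1,0)='0' but target has '1' -> reject
  (2,0)=1 (2,3)=1 -> step gives (1,0)='0' but target has '1' -> reject
Unique solution: (2,0)=dead, (2,3)=dead.
Check: live-neighbor counts of every cell in the completed generation 0:
4434
3332
3222
3433
Applying B3/S23 to generation 0 with these counts gives:
0010
1110
1000
1011
which matches the target exactly.

Answer: 1110
0100
0000
1001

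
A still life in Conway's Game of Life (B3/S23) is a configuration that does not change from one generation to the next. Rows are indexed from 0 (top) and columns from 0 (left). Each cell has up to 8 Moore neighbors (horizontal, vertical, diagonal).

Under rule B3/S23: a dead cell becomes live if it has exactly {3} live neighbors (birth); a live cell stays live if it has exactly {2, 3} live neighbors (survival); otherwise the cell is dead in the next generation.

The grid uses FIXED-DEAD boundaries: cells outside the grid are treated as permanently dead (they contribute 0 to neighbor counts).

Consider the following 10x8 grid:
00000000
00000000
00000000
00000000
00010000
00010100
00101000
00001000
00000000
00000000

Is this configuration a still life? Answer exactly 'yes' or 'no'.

Compute generation 1 and compare to generation 0 (given above):
Generation 1:
00000000
00000000
00000000
00000000
00001000
00110000
00001100
00010000
00000000
00000000
Cell (4,3) differs: gen0=1 vs gen1=0 -> NOT a still life.

Answer: no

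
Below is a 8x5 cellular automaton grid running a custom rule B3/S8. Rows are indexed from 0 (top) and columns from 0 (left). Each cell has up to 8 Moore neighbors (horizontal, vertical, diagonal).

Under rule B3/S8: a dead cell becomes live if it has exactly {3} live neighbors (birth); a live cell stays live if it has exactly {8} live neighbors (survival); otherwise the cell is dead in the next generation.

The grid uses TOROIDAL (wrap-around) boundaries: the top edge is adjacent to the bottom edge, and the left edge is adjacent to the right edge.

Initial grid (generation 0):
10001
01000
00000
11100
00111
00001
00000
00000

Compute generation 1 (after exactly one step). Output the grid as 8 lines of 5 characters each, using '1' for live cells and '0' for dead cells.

Answer: 00000
10000
10100
00001
00000
00000
00000
00000

Derivation:
Simulating step by step:
Generation 0 (given above): 10 live cells
Generation 1: 4 live cells
(generation 1 grid is the final answer)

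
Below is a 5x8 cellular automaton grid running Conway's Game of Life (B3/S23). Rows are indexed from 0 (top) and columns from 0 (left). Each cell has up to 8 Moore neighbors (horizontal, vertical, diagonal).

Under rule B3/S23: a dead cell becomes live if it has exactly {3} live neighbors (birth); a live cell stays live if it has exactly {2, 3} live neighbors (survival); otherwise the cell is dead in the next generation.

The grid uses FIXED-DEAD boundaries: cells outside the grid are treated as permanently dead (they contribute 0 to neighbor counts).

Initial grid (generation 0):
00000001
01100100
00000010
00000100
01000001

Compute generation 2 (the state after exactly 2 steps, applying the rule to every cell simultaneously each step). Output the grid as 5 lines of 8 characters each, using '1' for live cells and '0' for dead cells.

Answer: 00000000
00000110
00000111
00000110
00000000

Derivation:
Simulating step by step:
Generation 0 (given above): 8 live cells
Generation 1: 4 live cells
00000000
00000010
00000110
00000010
00000000
Generation 2: 7 live cells
(generation 2 grid is the final answer)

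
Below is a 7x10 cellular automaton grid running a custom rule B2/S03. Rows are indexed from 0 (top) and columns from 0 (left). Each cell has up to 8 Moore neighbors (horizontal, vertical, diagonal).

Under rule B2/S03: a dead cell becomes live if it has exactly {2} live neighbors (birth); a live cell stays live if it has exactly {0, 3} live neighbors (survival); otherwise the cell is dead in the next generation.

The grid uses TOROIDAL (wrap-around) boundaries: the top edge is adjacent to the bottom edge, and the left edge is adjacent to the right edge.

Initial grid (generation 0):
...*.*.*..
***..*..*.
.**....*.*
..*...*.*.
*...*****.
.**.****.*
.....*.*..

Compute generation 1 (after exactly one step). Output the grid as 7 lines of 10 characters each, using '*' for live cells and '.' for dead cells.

Simulating step by step:
Generation 0 (given above): 30 live cells
Generation 1: 12 live cells
(generation 1 grid is the final answer)

Answer: *........*
*.......*.
.....*.*.*
....*.....
....*.....
..........
**.....*..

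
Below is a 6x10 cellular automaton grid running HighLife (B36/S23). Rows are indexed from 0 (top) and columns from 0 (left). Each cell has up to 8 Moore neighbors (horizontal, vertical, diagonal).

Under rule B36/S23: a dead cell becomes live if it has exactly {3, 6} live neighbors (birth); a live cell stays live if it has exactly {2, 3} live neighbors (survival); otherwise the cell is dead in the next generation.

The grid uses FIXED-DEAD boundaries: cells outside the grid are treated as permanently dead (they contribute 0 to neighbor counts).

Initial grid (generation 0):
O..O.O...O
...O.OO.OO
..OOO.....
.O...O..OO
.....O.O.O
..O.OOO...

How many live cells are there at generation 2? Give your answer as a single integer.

Answer: 20

Derivation:
Simulating step by step:
Generation 0 (given above): 23 live cells
Generation 1: 24 live cells
.....OO.OO
....OOO.OO
..OO..OO..
..OO.OO.OO
.......O.O
....OOO...
Generation 2: 20 live cells
....O.O.OO
...OO..O.O
..O..O....
..OOOO...O
...O...O.O
.....OO...
Population at generation 2: 20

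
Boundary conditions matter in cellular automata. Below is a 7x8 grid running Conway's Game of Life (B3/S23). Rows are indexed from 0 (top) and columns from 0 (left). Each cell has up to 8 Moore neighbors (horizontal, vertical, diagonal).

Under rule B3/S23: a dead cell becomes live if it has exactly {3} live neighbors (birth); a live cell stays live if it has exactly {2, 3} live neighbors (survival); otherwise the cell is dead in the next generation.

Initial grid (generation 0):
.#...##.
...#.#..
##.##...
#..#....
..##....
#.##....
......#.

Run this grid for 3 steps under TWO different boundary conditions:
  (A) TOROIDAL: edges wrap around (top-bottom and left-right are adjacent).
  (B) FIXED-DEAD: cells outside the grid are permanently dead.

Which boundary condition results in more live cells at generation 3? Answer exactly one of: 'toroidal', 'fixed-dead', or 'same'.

Answer: toroidal

Derivation:
Under TOROIDAL boundary, generation 3:
........
..###...
..#....#
##.#....
...#.#.#
...####.
.#.#.###
Population = 20

Under FIXED-DEAD boundary, generation 3:
.....#..
...##...
..#.....
##.#....
#..#....
........
..##....
Population = 11

Comparison: toroidal=20, fixed-dead=11 -> toroidal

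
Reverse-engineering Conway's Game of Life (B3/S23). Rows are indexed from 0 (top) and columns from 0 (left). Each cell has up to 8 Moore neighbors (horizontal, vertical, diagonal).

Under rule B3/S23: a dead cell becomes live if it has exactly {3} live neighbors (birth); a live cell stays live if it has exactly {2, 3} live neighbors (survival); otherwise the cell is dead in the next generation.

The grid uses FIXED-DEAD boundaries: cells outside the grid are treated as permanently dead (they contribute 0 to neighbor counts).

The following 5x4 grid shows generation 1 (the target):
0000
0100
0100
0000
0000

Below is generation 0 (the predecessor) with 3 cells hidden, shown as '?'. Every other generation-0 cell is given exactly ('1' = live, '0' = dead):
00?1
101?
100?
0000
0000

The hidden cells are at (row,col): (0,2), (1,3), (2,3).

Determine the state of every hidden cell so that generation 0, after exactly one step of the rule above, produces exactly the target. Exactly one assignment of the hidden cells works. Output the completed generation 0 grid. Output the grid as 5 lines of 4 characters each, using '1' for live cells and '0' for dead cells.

Hidden generation-0 cells (in order): (0,2), (1,3), (2,3).
A hidden cell only influences target cells in its own 3x3 neighborhood. Try each of the 2^3 = 8 assignments, step the completed generation 0 forward once under B3/S23, and compare with the target:
  (0,2)=0 (1,3)=0 (2,3)=0 -> step reproduces the target at every cell -> ACCEPT
  (0,2)=0 (1,3)=0 (2,3)=1 -> step gives (1,2)='1' but target has '0' -> reject
  (0,2)=0 (1,3)=1 (2,3)=0 -> step gives (0,2)='1' but target has '0' -> reject
  (0,2)=0 (1,3)=1 (2,3)=1 -> step gives (0,2)='1' but target has '0' -> reject
  (0,2)=1 (1,3)=0 (2,3)=0 -> step gives (0,1)='1' but target has '0' -> reject
  (0,2)=1 (1,3)=0 (2,3)=1 -> step gives (0,1)='1' but target has '0' -> reject
  (0,2)=1 (1,3)=1 (2,3)=0 -> step gives (0,1)='1' but target has '0' -> reject
  (0,2)=1 (1,3)=1 (2,3)=1 -> step gives (0,1)='1' but target has '0' -> reject
Unique solution: (0,2)=dead, (1,3)=dead, (2,3)=dead.
Check: live-neighbor counts of every cell in the completed generation 0:
1221
1312
1311
1100
0000
Applying B3/S23 to generation 0 with these counts gives:
0000
0100
0100
0000
0000
which matches the target exactly.

Answer: 0001
1010
1000
0000
0000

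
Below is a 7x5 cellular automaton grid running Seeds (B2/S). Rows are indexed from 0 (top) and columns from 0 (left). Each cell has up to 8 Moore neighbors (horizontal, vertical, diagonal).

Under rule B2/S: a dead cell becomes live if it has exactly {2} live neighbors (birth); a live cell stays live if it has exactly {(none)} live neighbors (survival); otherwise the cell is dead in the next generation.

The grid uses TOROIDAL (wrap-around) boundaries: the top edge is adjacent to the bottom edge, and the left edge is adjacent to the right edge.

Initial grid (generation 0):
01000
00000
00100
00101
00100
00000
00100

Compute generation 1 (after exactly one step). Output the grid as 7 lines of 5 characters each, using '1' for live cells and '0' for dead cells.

Simulating step by step:
Generation 0 (given above): 6 live cells
Generation 1: 9 live cells
(generation 1 grid is the final answer)

Answer: 00100
01100
01000
00000
01000
01110
01000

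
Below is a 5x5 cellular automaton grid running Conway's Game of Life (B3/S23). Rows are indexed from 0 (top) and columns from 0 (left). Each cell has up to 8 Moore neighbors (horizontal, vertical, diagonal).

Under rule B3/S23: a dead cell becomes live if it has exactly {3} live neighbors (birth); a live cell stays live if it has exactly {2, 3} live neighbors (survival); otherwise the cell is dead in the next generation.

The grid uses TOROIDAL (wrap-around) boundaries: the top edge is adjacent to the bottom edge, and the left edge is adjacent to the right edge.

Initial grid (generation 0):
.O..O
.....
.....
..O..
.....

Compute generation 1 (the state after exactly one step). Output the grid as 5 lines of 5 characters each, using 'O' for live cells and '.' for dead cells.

Answer: .....
.....
.....
.....
.....

Derivation:
Simulating step by step:
Generation 0 (given above): 3 live cells
Generation 1: 0 live cells
(generation 1 grid is the final answer)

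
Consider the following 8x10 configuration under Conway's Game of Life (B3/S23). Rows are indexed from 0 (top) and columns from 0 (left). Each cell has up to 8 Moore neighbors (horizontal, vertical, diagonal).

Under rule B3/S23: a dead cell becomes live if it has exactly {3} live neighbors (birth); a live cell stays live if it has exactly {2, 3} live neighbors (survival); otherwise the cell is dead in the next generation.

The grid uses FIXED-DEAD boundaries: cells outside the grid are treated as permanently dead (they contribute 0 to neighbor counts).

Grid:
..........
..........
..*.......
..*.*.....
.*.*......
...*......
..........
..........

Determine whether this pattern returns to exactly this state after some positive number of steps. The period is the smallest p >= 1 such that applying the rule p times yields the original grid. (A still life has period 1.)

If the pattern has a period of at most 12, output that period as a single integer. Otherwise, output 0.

Answer: 2

Derivation:
Simulating and comparing each generation to the original:
Gen 0 (original, given above): 6 live cells
Gen 1: 6 live cells, differs from original
Gen 2: 6 live cells, MATCHES original -> period = 2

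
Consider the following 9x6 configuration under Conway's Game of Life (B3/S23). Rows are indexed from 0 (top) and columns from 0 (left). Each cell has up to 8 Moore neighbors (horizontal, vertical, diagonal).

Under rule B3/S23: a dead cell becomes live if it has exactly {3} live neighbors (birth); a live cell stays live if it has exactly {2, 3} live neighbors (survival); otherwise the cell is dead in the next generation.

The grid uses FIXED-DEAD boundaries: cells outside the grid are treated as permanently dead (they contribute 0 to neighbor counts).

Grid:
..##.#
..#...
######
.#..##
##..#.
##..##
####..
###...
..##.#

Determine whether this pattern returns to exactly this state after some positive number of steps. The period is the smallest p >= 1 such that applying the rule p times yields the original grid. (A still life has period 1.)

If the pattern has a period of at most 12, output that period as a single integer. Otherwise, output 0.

Simulating and comparing each generation to the original:
Gen 0 (original, given above): 30 live cells
Gen 1: 15 live cells, differs from original
Gen 2: 9 live cells, differs from original
Gen 3: 9 live cells, differs from original
Gen 4: 8 live cells, differs from original
Gen 5: 8 live cells, differs from original
Gen 6: 6 live cells, differs from original
Gen 7: 6 live cells, differs from original
Gen 8: 7 live cells, differs from original
Gen 9: 7 live cells, differs from original
Gen 10: 7 live cells, differs from original
Gen 11: 9 live cells, differs from original
Gen 12: 8 live cells, differs from original
No period found within 12 steps.

Answer: 0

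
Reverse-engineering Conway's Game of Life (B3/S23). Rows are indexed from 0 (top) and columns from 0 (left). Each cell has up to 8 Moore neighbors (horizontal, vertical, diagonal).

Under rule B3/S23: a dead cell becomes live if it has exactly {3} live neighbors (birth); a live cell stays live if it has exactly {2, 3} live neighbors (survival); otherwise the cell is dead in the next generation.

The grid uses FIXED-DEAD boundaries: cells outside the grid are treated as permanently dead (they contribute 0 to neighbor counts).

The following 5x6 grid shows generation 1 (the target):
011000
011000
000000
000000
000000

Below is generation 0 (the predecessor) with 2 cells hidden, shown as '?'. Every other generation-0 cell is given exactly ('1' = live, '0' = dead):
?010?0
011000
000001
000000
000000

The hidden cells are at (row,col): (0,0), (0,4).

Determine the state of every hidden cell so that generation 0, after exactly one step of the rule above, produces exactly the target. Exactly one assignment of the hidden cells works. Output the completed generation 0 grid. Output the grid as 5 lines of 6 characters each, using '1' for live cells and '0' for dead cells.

Hidden generation-0 cells (in order): (0,0), (0,4).
A hidden cell only influences target cells in its own 3x3 neighborhood. Try each of the 2^2 = 4 assignments, step the completed generation 0 forward once under B3/S23, and compare with the target:
  (0,0)=0 (0,4)=0 -> step reproduces the target at every cell -> ACCEPT
  (0,0)=0 (0,4)=1 -> step gives (0,3)='1' but target has '0' -> reject
  (0,0)=1 (0,4)=0 -> step gives (0,1)='0' but target has '1' -> reject
  (0,0)=1 (0,4)=1 -> step gives (0,1)='0' but target has '1' -> reject
Unique solution: (0,0)=dead, (0,4)=dead.
Check: live-neighbor counts of every cell in the completed generation 0:
132200
122211
122110
000011
000000
Applying B3/S23 to generation 0 with these counts gives:
011000
011000
000000
000000
000000
which matches the target exactly.

Answer: 001000
011000
000001
000000
000000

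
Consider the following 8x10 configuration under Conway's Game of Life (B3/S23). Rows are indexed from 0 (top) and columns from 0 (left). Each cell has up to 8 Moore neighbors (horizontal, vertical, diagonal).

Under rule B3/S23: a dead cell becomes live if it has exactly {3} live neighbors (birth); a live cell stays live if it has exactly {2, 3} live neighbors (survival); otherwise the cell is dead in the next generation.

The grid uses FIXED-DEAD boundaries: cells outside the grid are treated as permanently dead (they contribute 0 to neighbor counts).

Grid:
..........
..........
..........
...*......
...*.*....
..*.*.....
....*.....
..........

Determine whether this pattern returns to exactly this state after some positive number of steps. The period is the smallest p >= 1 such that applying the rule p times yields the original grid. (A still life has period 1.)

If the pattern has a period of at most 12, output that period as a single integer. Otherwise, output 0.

Answer: 2

Derivation:
Simulating and comparing each generation to the original:
Gen 0 (original, given above): 6 live cells
Gen 1: 6 live cells, differs from original
Gen 2: 6 live cells, MATCHES original -> period = 2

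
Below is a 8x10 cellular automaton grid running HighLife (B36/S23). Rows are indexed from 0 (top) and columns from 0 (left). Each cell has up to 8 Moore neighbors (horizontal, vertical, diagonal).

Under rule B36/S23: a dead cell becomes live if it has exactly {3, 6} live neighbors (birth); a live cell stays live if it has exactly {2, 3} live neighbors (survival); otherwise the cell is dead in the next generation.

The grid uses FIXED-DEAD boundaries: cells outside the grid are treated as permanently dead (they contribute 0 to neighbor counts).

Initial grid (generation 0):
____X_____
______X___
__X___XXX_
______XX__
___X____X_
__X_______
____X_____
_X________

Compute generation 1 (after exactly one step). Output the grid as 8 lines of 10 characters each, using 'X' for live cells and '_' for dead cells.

Answer: __________
_____XX___
_____X__X_
______X___
_______X__
___X______
__________
__________

Derivation:
Simulating step by step:
Generation 0 (given above): 13 live cells
Generation 1: 7 live cells
(generation 1 grid is the final answer)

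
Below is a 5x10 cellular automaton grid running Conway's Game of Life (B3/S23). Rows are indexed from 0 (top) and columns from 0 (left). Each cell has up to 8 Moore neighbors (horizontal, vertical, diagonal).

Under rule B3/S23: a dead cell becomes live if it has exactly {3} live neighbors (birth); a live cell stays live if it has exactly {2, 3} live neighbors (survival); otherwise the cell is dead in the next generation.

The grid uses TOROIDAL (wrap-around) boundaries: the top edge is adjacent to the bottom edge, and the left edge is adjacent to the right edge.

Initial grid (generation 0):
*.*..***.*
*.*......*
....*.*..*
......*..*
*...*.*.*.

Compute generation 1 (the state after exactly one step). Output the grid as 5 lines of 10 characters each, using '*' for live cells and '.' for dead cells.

Answer: ...*.***..
...*...*..
.....*..**
*.....*.**
**......*.

Derivation:
Simulating step by step:
Generation 0 (given above): 18 live cells
Generation 1: 16 live cells
(generation 1 grid is the final answer)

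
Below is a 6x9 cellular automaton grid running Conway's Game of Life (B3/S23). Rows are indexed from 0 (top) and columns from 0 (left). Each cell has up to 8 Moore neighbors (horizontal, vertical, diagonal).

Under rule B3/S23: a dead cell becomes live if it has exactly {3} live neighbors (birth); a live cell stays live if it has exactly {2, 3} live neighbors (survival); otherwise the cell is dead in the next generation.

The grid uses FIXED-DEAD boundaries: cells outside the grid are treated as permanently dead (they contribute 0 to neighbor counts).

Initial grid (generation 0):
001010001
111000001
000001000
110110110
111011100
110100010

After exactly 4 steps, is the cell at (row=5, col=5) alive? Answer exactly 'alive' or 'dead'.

Answer: alive

Derivation:
Simulating step by step:
Generation 0 (given above): 24 live cells
Generation 1: 18 live cells
001100000
011100000
000111110
100100010
000000000
100111100
Generation 2: 17 live cells
010100000
010001100
010001110
000101010
000101100
000011000
Generation 3: 14 live cells
001000000
110011010
001000010
001000010
000100000
000011100
Generation 4: 17 live cells
010000000
011100100
001100011
001100000
000111100
000011000

Cell (5,5) at generation 4: 1 -> alive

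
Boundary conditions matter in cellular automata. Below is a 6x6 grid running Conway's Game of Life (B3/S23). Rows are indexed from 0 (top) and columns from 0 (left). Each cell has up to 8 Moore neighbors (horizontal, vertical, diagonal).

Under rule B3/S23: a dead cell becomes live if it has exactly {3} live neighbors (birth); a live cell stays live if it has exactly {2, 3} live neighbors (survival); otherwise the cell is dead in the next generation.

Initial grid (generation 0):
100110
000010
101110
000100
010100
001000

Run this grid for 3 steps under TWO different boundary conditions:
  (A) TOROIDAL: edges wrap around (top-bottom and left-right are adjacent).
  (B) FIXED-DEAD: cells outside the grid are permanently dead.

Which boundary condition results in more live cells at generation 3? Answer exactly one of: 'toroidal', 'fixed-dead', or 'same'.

Under TOROIDAL boundary, generation 3:
001110
001010
100011
000010
010000
011101
Population = 14

Under FIXED-DEAD boundary, generation 3:
011110
010000
000010
010000
001100
000000
Population = 9

Comparison: toroidal=14, fixed-dead=9 -> toroidal

Answer: toroidal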